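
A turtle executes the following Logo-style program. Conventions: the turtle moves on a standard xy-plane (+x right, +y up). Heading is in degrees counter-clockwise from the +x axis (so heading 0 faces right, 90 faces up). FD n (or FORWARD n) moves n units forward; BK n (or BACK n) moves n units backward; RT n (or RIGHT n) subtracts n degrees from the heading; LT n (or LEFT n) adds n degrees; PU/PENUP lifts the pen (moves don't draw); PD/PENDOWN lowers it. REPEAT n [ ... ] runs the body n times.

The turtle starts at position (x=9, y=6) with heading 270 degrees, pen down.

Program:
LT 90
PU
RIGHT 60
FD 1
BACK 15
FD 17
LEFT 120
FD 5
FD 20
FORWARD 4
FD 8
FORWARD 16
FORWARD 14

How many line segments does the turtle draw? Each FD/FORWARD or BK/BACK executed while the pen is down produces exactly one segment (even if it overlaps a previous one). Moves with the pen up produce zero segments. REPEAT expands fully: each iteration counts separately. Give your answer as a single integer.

Answer: 0

Derivation:
Executing turtle program step by step:
Start: pos=(9,6), heading=270, pen down
LT 90: heading 270 -> 0
PU: pen up
RT 60: heading 0 -> 300
FD 1: (9,6) -> (9.5,5.134) [heading=300, move]
BK 15: (9.5,5.134) -> (2,18.124) [heading=300, move]
FD 17: (2,18.124) -> (10.5,3.402) [heading=300, move]
LT 120: heading 300 -> 60
FD 5: (10.5,3.402) -> (13,7.732) [heading=60, move]
FD 20: (13,7.732) -> (23,25.053) [heading=60, move]
FD 4: (23,25.053) -> (25,28.517) [heading=60, move]
FD 8: (25,28.517) -> (29,35.445) [heading=60, move]
FD 16: (29,35.445) -> (37,49.301) [heading=60, move]
FD 14: (37,49.301) -> (44,61.426) [heading=60, move]
Final: pos=(44,61.426), heading=60, 0 segment(s) drawn
Segments drawn: 0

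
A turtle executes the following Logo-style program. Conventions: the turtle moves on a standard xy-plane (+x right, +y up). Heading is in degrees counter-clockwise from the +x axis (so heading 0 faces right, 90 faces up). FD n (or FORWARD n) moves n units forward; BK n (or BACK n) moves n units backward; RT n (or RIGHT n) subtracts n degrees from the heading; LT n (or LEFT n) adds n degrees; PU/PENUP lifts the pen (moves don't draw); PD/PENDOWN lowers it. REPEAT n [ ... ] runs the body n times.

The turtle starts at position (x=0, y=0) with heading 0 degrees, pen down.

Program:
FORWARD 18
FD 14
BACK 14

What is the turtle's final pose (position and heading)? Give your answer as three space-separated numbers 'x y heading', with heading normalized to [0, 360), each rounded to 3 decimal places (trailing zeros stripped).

Answer: 18 0 0

Derivation:
Executing turtle program step by step:
Start: pos=(0,0), heading=0, pen down
FD 18: (0,0) -> (18,0) [heading=0, draw]
FD 14: (18,0) -> (32,0) [heading=0, draw]
BK 14: (32,0) -> (18,0) [heading=0, draw]
Final: pos=(18,0), heading=0, 3 segment(s) drawn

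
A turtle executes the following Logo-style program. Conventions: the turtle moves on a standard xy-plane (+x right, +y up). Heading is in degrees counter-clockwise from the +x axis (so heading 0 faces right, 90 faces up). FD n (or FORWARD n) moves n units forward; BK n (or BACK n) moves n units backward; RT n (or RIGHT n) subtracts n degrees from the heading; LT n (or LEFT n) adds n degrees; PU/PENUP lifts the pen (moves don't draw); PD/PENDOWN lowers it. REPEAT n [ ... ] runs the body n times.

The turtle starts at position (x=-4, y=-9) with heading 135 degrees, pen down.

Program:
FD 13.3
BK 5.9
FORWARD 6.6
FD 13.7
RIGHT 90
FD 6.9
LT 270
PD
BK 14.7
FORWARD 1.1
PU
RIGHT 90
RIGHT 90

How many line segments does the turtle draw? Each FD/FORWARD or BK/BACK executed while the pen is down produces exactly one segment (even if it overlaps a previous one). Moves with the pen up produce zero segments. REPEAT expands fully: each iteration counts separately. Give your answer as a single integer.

Executing turtle program step by step:
Start: pos=(-4,-9), heading=135, pen down
FD 13.3: (-4,-9) -> (-13.405,0.405) [heading=135, draw]
BK 5.9: (-13.405,0.405) -> (-9.233,-3.767) [heading=135, draw]
FD 6.6: (-9.233,-3.767) -> (-13.899,0.899) [heading=135, draw]
FD 13.7: (-13.899,0.899) -> (-23.587,10.587) [heading=135, draw]
RT 90: heading 135 -> 45
FD 6.9: (-23.587,10.587) -> (-18.708,15.466) [heading=45, draw]
LT 270: heading 45 -> 315
PD: pen down
BK 14.7: (-18.708,15.466) -> (-29.102,25.86) [heading=315, draw]
FD 1.1: (-29.102,25.86) -> (-28.324,25.083) [heading=315, draw]
PU: pen up
RT 90: heading 315 -> 225
RT 90: heading 225 -> 135
Final: pos=(-28.324,25.083), heading=135, 7 segment(s) drawn
Segments drawn: 7

Answer: 7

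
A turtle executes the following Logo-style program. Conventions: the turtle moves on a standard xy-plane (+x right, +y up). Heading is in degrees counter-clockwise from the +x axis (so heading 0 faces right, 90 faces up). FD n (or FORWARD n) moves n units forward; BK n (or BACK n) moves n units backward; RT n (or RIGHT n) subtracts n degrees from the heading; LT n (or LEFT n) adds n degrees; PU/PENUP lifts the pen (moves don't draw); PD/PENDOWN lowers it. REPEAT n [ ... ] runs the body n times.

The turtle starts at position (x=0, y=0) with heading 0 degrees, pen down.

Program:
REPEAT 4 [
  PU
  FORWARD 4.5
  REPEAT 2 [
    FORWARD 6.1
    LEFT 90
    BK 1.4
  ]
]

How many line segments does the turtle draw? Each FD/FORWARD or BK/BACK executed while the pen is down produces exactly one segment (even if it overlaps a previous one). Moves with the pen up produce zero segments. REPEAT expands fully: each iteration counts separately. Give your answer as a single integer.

Answer: 0

Derivation:
Executing turtle program step by step:
Start: pos=(0,0), heading=0, pen down
REPEAT 4 [
  -- iteration 1/4 --
  PU: pen up
  FD 4.5: (0,0) -> (4.5,0) [heading=0, move]
  REPEAT 2 [
    -- iteration 1/2 --
    FD 6.1: (4.5,0) -> (10.6,0) [heading=0, move]
    LT 90: heading 0 -> 90
    BK 1.4: (10.6,0) -> (10.6,-1.4) [heading=90, move]
    -- iteration 2/2 --
    FD 6.1: (10.6,-1.4) -> (10.6,4.7) [heading=90, move]
    LT 90: heading 90 -> 180
    BK 1.4: (10.6,4.7) -> (12,4.7) [heading=180, move]
  ]
  -- iteration 2/4 --
  PU: pen up
  FD 4.5: (12,4.7) -> (7.5,4.7) [heading=180, move]
  REPEAT 2 [
    -- iteration 1/2 --
    FD 6.1: (7.5,4.7) -> (1.4,4.7) [heading=180, move]
    LT 90: heading 180 -> 270
    BK 1.4: (1.4,4.7) -> (1.4,6.1) [heading=270, move]
    -- iteration 2/2 --
    FD 6.1: (1.4,6.1) -> (1.4,0) [heading=270, move]
    LT 90: heading 270 -> 0
    BK 1.4: (1.4,0) -> (0,0) [heading=0, move]
  ]
  -- iteration 3/4 --
  PU: pen up
  FD 4.5: (0,0) -> (4.5,0) [heading=0, move]
  REPEAT 2 [
    -- iteration 1/2 --
    FD 6.1: (4.5,0) -> (10.6,0) [heading=0, move]
    LT 90: heading 0 -> 90
    BK 1.4: (10.6,0) -> (10.6,-1.4) [heading=90, move]
    -- iteration 2/2 --
    FD 6.1: (10.6,-1.4) -> (10.6,4.7) [heading=90, move]
    LT 90: heading 90 -> 180
    BK 1.4: (10.6,4.7) -> (12,4.7) [heading=180, move]
  ]
  -- iteration 4/4 --
  PU: pen up
  FD 4.5: (12,4.7) -> (7.5,4.7) [heading=180, move]
  REPEAT 2 [
    -- iteration 1/2 --
    FD 6.1: (7.5,4.7) -> (1.4,4.7) [heading=180, move]
    LT 90: heading 180 -> 270
    BK 1.4: (1.4,4.7) -> (1.4,6.1) [heading=270, move]
    -- iteration 2/2 --
    FD 6.1: (1.4,6.1) -> (1.4,0) [heading=270, move]
    LT 90: heading 270 -> 0
    BK 1.4: (1.4,0) -> (0,0) [heading=0, move]
  ]
]
Final: pos=(0,0), heading=0, 0 segment(s) drawn
Segments drawn: 0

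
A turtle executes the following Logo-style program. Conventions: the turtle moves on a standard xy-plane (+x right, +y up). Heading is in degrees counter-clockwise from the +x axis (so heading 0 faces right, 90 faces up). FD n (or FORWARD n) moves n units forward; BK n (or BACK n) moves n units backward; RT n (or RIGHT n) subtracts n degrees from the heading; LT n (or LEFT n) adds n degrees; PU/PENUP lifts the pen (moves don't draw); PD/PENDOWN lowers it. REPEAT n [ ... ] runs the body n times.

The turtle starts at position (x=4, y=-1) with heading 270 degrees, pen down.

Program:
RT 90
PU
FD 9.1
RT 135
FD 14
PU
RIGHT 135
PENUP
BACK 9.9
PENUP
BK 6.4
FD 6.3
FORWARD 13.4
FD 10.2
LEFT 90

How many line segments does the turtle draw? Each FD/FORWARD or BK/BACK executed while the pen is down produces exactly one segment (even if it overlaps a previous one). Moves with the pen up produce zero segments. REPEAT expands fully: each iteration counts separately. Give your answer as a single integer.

Answer: 0

Derivation:
Executing turtle program step by step:
Start: pos=(4,-1), heading=270, pen down
RT 90: heading 270 -> 180
PU: pen up
FD 9.1: (4,-1) -> (-5.1,-1) [heading=180, move]
RT 135: heading 180 -> 45
FD 14: (-5.1,-1) -> (4.799,8.899) [heading=45, move]
PU: pen up
RT 135: heading 45 -> 270
PU: pen up
BK 9.9: (4.799,8.899) -> (4.799,18.799) [heading=270, move]
PU: pen up
BK 6.4: (4.799,18.799) -> (4.799,25.199) [heading=270, move]
FD 6.3: (4.799,25.199) -> (4.799,18.899) [heading=270, move]
FD 13.4: (4.799,18.899) -> (4.799,5.499) [heading=270, move]
FD 10.2: (4.799,5.499) -> (4.799,-4.701) [heading=270, move]
LT 90: heading 270 -> 0
Final: pos=(4.799,-4.701), heading=0, 0 segment(s) drawn
Segments drawn: 0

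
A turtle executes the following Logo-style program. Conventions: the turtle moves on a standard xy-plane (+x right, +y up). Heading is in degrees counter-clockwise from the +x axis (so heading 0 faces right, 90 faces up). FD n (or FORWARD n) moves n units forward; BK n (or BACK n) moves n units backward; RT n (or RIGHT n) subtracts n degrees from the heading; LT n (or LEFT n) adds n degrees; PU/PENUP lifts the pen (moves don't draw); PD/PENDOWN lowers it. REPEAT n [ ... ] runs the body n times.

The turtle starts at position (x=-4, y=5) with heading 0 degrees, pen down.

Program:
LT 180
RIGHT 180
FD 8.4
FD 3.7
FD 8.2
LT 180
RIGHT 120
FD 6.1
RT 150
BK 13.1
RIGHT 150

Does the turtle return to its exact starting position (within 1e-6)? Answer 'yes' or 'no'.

Answer: no

Derivation:
Executing turtle program step by step:
Start: pos=(-4,5), heading=0, pen down
LT 180: heading 0 -> 180
RT 180: heading 180 -> 0
FD 8.4: (-4,5) -> (4.4,5) [heading=0, draw]
FD 3.7: (4.4,5) -> (8.1,5) [heading=0, draw]
FD 8.2: (8.1,5) -> (16.3,5) [heading=0, draw]
LT 180: heading 0 -> 180
RT 120: heading 180 -> 60
FD 6.1: (16.3,5) -> (19.35,10.283) [heading=60, draw]
RT 150: heading 60 -> 270
BK 13.1: (19.35,10.283) -> (19.35,23.383) [heading=270, draw]
RT 150: heading 270 -> 120
Final: pos=(19.35,23.383), heading=120, 5 segment(s) drawn

Start position: (-4, 5)
Final position: (19.35, 23.383)
Distance = 29.718; >= 1e-6 -> NOT closed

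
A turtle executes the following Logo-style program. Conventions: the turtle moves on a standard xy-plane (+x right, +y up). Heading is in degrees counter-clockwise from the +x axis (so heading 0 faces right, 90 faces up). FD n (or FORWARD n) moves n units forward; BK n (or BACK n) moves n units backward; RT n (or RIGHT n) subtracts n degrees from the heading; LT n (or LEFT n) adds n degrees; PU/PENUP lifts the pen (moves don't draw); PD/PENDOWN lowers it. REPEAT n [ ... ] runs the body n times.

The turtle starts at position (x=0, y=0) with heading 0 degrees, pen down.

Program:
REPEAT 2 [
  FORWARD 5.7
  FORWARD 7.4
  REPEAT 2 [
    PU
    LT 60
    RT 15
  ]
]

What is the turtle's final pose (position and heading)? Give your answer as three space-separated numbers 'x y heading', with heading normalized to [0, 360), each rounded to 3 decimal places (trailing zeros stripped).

Executing turtle program step by step:
Start: pos=(0,0), heading=0, pen down
REPEAT 2 [
  -- iteration 1/2 --
  FD 5.7: (0,0) -> (5.7,0) [heading=0, draw]
  FD 7.4: (5.7,0) -> (13.1,0) [heading=0, draw]
  REPEAT 2 [
    -- iteration 1/2 --
    PU: pen up
    LT 60: heading 0 -> 60
    RT 15: heading 60 -> 45
    -- iteration 2/2 --
    PU: pen up
    LT 60: heading 45 -> 105
    RT 15: heading 105 -> 90
  ]
  -- iteration 2/2 --
  FD 5.7: (13.1,0) -> (13.1,5.7) [heading=90, move]
  FD 7.4: (13.1,5.7) -> (13.1,13.1) [heading=90, move]
  REPEAT 2 [
    -- iteration 1/2 --
    PU: pen up
    LT 60: heading 90 -> 150
    RT 15: heading 150 -> 135
    -- iteration 2/2 --
    PU: pen up
    LT 60: heading 135 -> 195
    RT 15: heading 195 -> 180
  ]
]
Final: pos=(13.1,13.1), heading=180, 2 segment(s) drawn

Answer: 13.1 13.1 180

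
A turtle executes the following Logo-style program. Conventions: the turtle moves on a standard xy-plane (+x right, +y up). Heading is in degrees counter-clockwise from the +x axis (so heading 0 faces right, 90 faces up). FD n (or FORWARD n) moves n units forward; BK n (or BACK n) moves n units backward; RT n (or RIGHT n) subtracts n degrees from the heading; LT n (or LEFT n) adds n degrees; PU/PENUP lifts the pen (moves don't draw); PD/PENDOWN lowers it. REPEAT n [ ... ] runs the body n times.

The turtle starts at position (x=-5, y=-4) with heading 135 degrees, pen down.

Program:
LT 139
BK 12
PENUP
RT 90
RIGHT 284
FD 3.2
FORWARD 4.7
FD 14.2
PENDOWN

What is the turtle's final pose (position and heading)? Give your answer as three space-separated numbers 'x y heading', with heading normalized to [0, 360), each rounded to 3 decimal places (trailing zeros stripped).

Answer: -9.675 -13.793 260

Derivation:
Executing turtle program step by step:
Start: pos=(-5,-4), heading=135, pen down
LT 139: heading 135 -> 274
BK 12: (-5,-4) -> (-5.837,7.971) [heading=274, draw]
PU: pen up
RT 90: heading 274 -> 184
RT 284: heading 184 -> 260
FD 3.2: (-5.837,7.971) -> (-6.393,4.819) [heading=260, move]
FD 4.7: (-6.393,4.819) -> (-7.209,0.191) [heading=260, move]
FD 14.2: (-7.209,0.191) -> (-9.675,-13.793) [heading=260, move]
PD: pen down
Final: pos=(-9.675,-13.793), heading=260, 1 segment(s) drawn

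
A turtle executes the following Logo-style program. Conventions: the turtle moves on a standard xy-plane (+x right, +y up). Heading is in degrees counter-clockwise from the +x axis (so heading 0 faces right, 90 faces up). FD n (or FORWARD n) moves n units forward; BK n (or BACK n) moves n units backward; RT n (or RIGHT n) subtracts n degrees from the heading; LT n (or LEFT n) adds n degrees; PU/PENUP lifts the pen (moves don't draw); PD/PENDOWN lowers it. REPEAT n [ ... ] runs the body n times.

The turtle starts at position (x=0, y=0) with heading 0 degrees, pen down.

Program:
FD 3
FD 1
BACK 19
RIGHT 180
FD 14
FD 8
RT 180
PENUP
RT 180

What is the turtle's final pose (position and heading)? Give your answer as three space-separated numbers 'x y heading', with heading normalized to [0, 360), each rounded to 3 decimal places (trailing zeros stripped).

Executing turtle program step by step:
Start: pos=(0,0), heading=0, pen down
FD 3: (0,0) -> (3,0) [heading=0, draw]
FD 1: (3,0) -> (4,0) [heading=0, draw]
BK 19: (4,0) -> (-15,0) [heading=0, draw]
RT 180: heading 0 -> 180
FD 14: (-15,0) -> (-29,0) [heading=180, draw]
FD 8: (-29,0) -> (-37,0) [heading=180, draw]
RT 180: heading 180 -> 0
PU: pen up
RT 180: heading 0 -> 180
Final: pos=(-37,0), heading=180, 5 segment(s) drawn

Answer: -37 0 180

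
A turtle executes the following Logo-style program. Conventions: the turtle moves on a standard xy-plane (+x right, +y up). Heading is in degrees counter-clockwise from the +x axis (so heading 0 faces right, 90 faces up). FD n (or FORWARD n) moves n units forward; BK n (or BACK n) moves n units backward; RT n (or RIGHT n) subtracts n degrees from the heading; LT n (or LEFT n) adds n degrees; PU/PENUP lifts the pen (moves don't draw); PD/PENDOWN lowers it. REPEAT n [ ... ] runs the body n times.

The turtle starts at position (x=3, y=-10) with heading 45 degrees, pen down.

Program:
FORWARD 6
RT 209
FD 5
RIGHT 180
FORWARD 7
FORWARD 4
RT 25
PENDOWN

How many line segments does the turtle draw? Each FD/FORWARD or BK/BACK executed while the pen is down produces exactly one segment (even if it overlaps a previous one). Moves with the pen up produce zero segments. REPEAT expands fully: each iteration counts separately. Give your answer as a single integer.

Answer: 4

Derivation:
Executing turtle program step by step:
Start: pos=(3,-10), heading=45, pen down
FD 6: (3,-10) -> (7.243,-5.757) [heading=45, draw]
RT 209: heading 45 -> 196
FD 5: (7.243,-5.757) -> (2.436,-7.136) [heading=196, draw]
RT 180: heading 196 -> 16
FD 7: (2.436,-7.136) -> (9.165,-5.206) [heading=16, draw]
FD 4: (9.165,-5.206) -> (13.01,-4.104) [heading=16, draw]
RT 25: heading 16 -> 351
PD: pen down
Final: pos=(13.01,-4.104), heading=351, 4 segment(s) drawn
Segments drawn: 4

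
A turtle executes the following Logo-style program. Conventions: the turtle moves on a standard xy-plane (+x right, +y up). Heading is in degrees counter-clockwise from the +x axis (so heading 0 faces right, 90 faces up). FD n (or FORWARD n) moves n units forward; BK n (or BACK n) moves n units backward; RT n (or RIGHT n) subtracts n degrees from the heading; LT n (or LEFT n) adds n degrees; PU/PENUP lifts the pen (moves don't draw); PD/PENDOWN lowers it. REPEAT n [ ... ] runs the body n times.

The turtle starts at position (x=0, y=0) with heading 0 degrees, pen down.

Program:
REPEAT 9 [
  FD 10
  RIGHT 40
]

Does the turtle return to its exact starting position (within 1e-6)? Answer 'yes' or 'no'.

Answer: yes

Derivation:
Executing turtle program step by step:
Start: pos=(0,0), heading=0, pen down
REPEAT 9 [
  -- iteration 1/9 --
  FD 10: (0,0) -> (10,0) [heading=0, draw]
  RT 40: heading 0 -> 320
  -- iteration 2/9 --
  FD 10: (10,0) -> (17.66,-6.428) [heading=320, draw]
  RT 40: heading 320 -> 280
  -- iteration 3/9 --
  FD 10: (17.66,-6.428) -> (19.397,-16.276) [heading=280, draw]
  RT 40: heading 280 -> 240
  -- iteration 4/9 --
  FD 10: (19.397,-16.276) -> (14.397,-24.936) [heading=240, draw]
  RT 40: heading 240 -> 200
  -- iteration 5/9 --
  FD 10: (14.397,-24.936) -> (5,-28.356) [heading=200, draw]
  RT 40: heading 200 -> 160
  -- iteration 6/9 --
  FD 10: (5,-28.356) -> (-4.397,-24.936) [heading=160, draw]
  RT 40: heading 160 -> 120
  -- iteration 7/9 --
  FD 10: (-4.397,-24.936) -> (-9.397,-16.276) [heading=120, draw]
  RT 40: heading 120 -> 80
  -- iteration 8/9 --
  FD 10: (-9.397,-16.276) -> (-7.66,-6.428) [heading=80, draw]
  RT 40: heading 80 -> 40
  -- iteration 9/9 --
  FD 10: (-7.66,-6.428) -> (0,0) [heading=40, draw]
  RT 40: heading 40 -> 0
]
Final: pos=(0,0), heading=0, 9 segment(s) drawn

Start position: (0, 0)
Final position: (0, 0)
Distance = 0; < 1e-6 -> CLOSED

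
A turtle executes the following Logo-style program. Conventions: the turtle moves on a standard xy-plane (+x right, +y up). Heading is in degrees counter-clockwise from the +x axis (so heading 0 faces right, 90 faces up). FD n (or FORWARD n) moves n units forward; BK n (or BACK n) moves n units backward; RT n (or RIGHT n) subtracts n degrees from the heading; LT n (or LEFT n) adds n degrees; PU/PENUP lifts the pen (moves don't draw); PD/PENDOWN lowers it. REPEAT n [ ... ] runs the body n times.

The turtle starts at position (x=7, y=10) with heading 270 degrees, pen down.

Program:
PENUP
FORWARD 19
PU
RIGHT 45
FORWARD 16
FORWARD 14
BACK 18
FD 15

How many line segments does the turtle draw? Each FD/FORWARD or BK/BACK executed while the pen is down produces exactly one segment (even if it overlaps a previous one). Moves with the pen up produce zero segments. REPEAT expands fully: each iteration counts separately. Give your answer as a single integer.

Answer: 0

Derivation:
Executing turtle program step by step:
Start: pos=(7,10), heading=270, pen down
PU: pen up
FD 19: (7,10) -> (7,-9) [heading=270, move]
PU: pen up
RT 45: heading 270 -> 225
FD 16: (7,-9) -> (-4.314,-20.314) [heading=225, move]
FD 14: (-4.314,-20.314) -> (-14.213,-30.213) [heading=225, move]
BK 18: (-14.213,-30.213) -> (-1.485,-17.485) [heading=225, move]
FD 15: (-1.485,-17.485) -> (-12.092,-28.092) [heading=225, move]
Final: pos=(-12.092,-28.092), heading=225, 0 segment(s) drawn
Segments drawn: 0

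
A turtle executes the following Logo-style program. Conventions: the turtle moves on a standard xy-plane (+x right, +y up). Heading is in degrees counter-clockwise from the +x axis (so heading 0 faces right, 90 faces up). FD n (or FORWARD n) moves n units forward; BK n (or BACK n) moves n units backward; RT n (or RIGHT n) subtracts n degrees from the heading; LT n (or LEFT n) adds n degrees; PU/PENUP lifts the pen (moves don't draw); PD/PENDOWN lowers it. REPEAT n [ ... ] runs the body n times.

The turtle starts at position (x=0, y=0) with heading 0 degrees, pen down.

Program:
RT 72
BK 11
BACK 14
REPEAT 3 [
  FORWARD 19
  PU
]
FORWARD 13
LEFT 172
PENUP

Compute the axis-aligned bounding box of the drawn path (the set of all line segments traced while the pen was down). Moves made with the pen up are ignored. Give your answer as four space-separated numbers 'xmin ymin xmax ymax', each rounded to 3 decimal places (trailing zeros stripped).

Executing turtle program step by step:
Start: pos=(0,0), heading=0, pen down
RT 72: heading 0 -> 288
BK 11: (0,0) -> (-3.399,10.462) [heading=288, draw]
BK 14: (-3.399,10.462) -> (-7.725,23.776) [heading=288, draw]
REPEAT 3 [
  -- iteration 1/3 --
  FD 19: (-7.725,23.776) -> (-1.854,5.706) [heading=288, draw]
  PU: pen up
  -- iteration 2/3 --
  FD 19: (-1.854,5.706) -> (4.017,-12.364) [heading=288, move]
  PU: pen up
  -- iteration 3/3 --
  FD 19: (4.017,-12.364) -> (9.889,-30.434) [heading=288, move]
  PU: pen up
]
FD 13: (9.889,-30.434) -> (13.906,-42.798) [heading=288, move]
LT 172: heading 288 -> 100
PU: pen up
Final: pos=(13.906,-42.798), heading=100, 3 segment(s) drawn

Segment endpoints: x in {-7.725, -3.399, -1.854, 0}, y in {0, 5.706, 10.462, 23.776}
xmin=-7.725, ymin=0, xmax=0, ymax=23.776

Answer: -7.725 0 0 23.776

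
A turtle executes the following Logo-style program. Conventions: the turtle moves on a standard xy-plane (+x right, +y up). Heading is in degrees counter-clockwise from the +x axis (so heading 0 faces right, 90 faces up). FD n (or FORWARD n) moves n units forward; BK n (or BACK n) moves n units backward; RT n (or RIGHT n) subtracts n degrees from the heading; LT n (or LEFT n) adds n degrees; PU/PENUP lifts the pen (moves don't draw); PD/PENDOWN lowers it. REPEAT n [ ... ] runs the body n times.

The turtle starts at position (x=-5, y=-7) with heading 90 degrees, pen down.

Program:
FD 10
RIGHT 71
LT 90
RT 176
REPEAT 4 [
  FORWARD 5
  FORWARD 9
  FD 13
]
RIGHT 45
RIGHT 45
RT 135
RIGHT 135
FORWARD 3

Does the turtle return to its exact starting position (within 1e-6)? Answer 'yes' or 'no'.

Answer: no

Derivation:
Executing turtle program step by step:
Start: pos=(-5,-7), heading=90, pen down
FD 10: (-5,-7) -> (-5,3) [heading=90, draw]
RT 71: heading 90 -> 19
LT 90: heading 19 -> 109
RT 176: heading 109 -> 293
REPEAT 4 [
  -- iteration 1/4 --
  FD 5: (-5,3) -> (-3.046,-1.603) [heading=293, draw]
  FD 9: (-3.046,-1.603) -> (0.47,-9.887) [heading=293, draw]
  FD 13: (0.47,-9.887) -> (5.55,-21.854) [heading=293, draw]
  -- iteration 2/4 --
  FD 5: (5.55,-21.854) -> (7.503,-26.456) [heading=293, draw]
  FD 9: (7.503,-26.456) -> (11.02,-34.741) [heading=293, draw]
  FD 13: (11.02,-34.741) -> (16.099,-46.707) [heading=293, draw]
  -- iteration 3/4 --
  FD 5: (16.099,-46.707) -> (18.053,-51.31) [heading=293, draw]
  FD 9: (18.053,-51.31) -> (21.57,-59.594) [heading=293, draw]
  FD 13: (21.57,-59.594) -> (26.649,-71.561) [heading=293, draw]
  -- iteration 4/4 --
  FD 5: (26.649,-71.561) -> (28.603,-76.163) [heading=293, draw]
  FD 9: (28.603,-76.163) -> (32.119,-84.448) [heading=293, draw]
  FD 13: (32.119,-84.448) -> (37.199,-96.415) [heading=293, draw]
]
RT 45: heading 293 -> 248
RT 45: heading 248 -> 203
RT 135: heading 203 -> 68
RT 135: heading 68 -> 293
FD 3: (37.199,-96.415) -> (38.371,-99.176) [heading=293, draw]
Final: pos=(38.371,-99.176), heading=293, 14 segment(s) drawn

Start position: (-5, -7)
Final position: (38.371, -99.176)
Distance = 101.87; >= 1e-6 -> NOT closed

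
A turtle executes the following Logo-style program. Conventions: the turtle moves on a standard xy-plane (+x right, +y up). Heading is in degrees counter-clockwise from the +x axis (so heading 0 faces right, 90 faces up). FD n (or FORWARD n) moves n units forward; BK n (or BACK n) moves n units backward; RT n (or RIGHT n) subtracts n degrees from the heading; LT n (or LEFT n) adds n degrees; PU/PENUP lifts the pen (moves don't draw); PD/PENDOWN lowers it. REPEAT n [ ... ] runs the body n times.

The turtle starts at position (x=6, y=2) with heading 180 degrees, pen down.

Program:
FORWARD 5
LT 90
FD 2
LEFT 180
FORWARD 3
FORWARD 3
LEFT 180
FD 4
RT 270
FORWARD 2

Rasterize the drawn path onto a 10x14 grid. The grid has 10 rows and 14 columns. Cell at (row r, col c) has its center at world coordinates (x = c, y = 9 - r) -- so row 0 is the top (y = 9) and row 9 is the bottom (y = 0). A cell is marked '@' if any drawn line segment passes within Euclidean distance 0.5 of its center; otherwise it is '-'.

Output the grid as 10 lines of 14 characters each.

Answer: --------------
--------------
--------------
-@------------
-@------------
-@------------
-@------------
-@@@@@@-------
-@------------
-@------------

Derivation:
Segment 0: (6,2) -> (1,2)
Segment 1: (1,2) -> (1,0)
Segment 2: (1,0) -> (1,3)
Segment 3: (1,3) -> (1,6)
Segment 4: (1,6) -> (1,2)
Segment 5: (1,2) -> (3,2)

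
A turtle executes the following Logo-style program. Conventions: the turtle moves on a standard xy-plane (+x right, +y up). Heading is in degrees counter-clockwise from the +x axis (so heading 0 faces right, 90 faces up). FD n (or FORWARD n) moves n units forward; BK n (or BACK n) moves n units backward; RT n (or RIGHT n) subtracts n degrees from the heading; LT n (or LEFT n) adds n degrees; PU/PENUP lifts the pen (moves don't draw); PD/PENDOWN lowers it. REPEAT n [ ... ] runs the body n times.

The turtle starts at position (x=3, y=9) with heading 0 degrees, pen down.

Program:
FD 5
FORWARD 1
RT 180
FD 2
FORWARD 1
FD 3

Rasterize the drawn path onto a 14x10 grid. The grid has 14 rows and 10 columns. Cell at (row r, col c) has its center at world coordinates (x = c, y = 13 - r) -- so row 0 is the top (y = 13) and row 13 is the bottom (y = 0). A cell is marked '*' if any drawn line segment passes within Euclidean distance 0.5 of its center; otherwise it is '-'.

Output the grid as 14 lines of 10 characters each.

Segment 0: (3,9) -> (8,9)
Segment 1: (8,9) -> (9,9)
Segment 2: (9,9) -> (7,9)
Segment 3: (7,9) -> (6,9)
Segment 4: (6,9) -> (3,9)

Answer: ----------
----------
----------
----------
---*******
----------
----------
----------
----------
----------
----------
----------
----------
----------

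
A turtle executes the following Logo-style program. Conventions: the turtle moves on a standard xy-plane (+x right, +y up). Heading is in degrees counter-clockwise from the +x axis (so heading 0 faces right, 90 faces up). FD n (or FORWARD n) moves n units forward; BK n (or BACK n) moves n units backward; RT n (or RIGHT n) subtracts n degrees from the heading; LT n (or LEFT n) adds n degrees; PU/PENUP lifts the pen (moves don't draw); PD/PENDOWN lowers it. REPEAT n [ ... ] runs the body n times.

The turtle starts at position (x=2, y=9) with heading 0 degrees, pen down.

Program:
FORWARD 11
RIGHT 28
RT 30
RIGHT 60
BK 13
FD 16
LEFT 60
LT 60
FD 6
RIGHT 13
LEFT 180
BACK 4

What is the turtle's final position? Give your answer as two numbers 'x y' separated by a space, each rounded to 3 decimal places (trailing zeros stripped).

Executing turtle program step by step:
Start: pos=(2,9), heading=0, pen down
FD 11: (2,9) -> (13,9) [heading=0, draw]
RT 28: heading 0 -> 332
RT 30: heading 332 -> 302
RT 60: heading 302 -> 242
BK 13: (13,9) -> (19.103,20.478) [heading=242, draw]
FD 16: (19.103,20.478) -> (11.592,6.351) [heading=242, draw]
LT 60: heading 242 -> 302
LT 60: heading 302 -> 2
FD 6: (11.592,6.351) -> (17.588,6.561) [heading=2, draw]
RT 13: heading 2 -> 349
LT 180: heading 349 -> 169
BK 4: (17.588,6.561) -> (21.514,5.797) [heading=169, draw]
Final: pos=(21.514,5.797), heading=169, 5 segment(s) drawn

Answer: 21.514 5.797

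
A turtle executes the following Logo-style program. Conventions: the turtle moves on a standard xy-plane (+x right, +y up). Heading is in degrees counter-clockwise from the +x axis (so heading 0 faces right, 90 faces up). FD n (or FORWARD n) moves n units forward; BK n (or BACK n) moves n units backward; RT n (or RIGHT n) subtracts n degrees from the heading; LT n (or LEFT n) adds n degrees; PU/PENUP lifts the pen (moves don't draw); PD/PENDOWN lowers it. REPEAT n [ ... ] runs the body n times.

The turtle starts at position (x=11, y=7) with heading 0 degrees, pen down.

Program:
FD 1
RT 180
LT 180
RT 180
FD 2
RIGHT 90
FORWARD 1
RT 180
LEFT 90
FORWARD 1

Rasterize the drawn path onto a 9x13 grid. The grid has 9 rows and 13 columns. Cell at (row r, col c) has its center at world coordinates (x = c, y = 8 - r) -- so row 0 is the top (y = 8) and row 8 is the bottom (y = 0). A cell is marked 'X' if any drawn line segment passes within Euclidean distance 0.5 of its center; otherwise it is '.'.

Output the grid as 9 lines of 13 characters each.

Segment 0: (11,7) -> (12,7)
Segment 1: (12,7) -> (10,7)
Segment 2: (10,7) -> (10,8)
Segment 3: (10,8) -> (11,8)

Answer: ..........XX.
..........XXX
.............
.............
.............
.............
.............
.............
.............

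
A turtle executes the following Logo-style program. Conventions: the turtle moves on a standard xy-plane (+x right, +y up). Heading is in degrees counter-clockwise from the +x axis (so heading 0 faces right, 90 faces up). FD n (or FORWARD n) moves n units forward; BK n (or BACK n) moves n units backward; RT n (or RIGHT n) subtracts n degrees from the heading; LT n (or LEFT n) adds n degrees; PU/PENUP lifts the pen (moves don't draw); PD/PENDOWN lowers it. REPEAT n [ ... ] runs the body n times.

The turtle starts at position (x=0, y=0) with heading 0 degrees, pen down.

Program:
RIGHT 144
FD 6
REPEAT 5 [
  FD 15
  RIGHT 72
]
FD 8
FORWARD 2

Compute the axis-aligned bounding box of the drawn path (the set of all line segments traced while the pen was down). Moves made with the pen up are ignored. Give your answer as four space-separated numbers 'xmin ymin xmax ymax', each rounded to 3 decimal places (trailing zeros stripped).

Answer: -29.125 -12.343 0 10.739

Derivation:
Executing turtle program step by step:
Start: pos=(0,0), heading=0, pen down
RT 144: heading 0 -> 216
FD 6: (0,0) -> (-4.854,-3.527) [heading=216, draw]
REPEAT 5 [
  -- iteration 1/5 --
  FD 15: (-4.854,-3.527) -> (-16.989,-12.343) [heading=216, draw]
  RT 72: heading 216 -> 144
  -- iteration 2/5 --
  FD 15: (-16.989,-12.343) -> (-29.125,-3.527) [heading=144, draw]
  RT 72: heading 144 -> 72
  -- iteration 3/5 --
  FD 15: (-29.125,-3.527) -> (-24.489,10.739) [heading=72, draw]
  RT 72: heading 72 -> 0
  -- iteration 4/5 --
  FD 15: (-24.489,10.739) -> (-9.489,10.739) [heading=0, draw]
  RT 72: heading 0 -> 288
  -- iteration 5/5 --
  FD 15: (-9.489,10.739) -> (-4.854,-3.527) [heading=288, draw]
  RT 72: heading 288 -> 216
]
FD 8: (-4.854,-3.527) -> (-11.326,-8.229) [heading=216, draw]
FD 2: (-11.326,-8.229) -> (-12.944,-9.405) [heading=216, draw]
Final: pos=(-12.944,-9.405), heading=216, 8 segment(s) drawn

Segment endpoints: x in {-29.125, -24.489, -16.989, -12.944, -11.326, -9.489, -4.854, -4.854, 0}, y in {-12.343, -9.405, -8.229, -3.527, -3.527, -3.527, 0, 10.739, 10.739}
xmin=-29.125, ymin=-12.343, xmax=0, ymax=10.739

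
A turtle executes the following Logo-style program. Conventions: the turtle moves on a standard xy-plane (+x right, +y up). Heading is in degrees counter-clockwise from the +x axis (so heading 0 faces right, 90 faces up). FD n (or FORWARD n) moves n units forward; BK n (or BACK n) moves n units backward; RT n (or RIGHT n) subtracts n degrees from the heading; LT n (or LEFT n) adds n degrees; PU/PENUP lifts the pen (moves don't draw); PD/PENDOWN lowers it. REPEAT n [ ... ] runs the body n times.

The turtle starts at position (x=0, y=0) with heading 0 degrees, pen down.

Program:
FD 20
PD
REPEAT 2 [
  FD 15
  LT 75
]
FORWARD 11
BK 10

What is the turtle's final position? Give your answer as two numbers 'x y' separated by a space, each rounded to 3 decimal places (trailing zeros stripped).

Answer: 38.016 14.989

Derivation:
Executing turtle program step by step:
Start: pos=(0,0), heading=0, pen down
FD 20: (0,0) -> (20,0) [heading=0, draw]
PD: pen down
REPEAT 2 [
  -- iteration 1/2 --
  FD 15: (20,0) -> (35,0) [heading=0, draw]
  LT 75: heading 0 -> 75
  -- iteration 2/2 --
  FD 15: (35,0) -> (38.882,14.489) [heading=75, draw]
  LT 75: heading 75 -> 150
]
FD 11: (38.882,14.489) -> (29.356,19.989) [heading=150, draw]
BK 10: (29.356,19.989) -> (38.016,14.989) [heading=150, draw]
Final: pos=(38.016,14.989), heading=150, 5 segment(s) drawn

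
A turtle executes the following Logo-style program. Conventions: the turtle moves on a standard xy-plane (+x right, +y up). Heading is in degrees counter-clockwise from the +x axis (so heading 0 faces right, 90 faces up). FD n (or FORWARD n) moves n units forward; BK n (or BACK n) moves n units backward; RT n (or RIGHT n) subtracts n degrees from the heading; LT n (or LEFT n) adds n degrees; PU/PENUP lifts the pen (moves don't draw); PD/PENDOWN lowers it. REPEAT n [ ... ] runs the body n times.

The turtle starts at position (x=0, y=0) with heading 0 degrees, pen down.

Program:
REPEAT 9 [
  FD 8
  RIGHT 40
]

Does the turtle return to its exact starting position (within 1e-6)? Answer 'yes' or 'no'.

Answer: yes

Derivation:
Executing turtle program step by step:
Start: pos=(0,0), heading=0, pen down
REPEAT 9 [
  -- iteration 1/9 --
  FD 8: (0,0) -> (8,0) [heading=0, draw]
  RT 40: heading 0 -> 320
  -- iteration 2/9 --
  FD 8: (8,0) -> (14.128,-5.142) [heading=320, draw]
  RT 40: heading 320 -> 280
  -- iteration 3/9 --
  FD 8: (14.128,-5.142) -> (15.518,-13.021) [heading=280, draw]
  RT 40: heading 280 -> 240
  -- iteration 4/9 --
  FD 8: (15.518,-13.021) -> (11.518,-19.949) [heading=240, draw]
  RT 40: heading 240 -> 200
  -- iteration 5/9 --
  FD 8: (11.518,-19.949) -> (4,-22.685) [heading=200, draw]
  RT 40: heading 200 -> 160
  -- iteration 6/9 --
  FD 8: (4,-22.685) -> (-3.518,-19.949) [heading=160, draw]
  RT 40: heading 160 -> 120
  -- iteration 7/9 --
  FD 8: (-3.518,-19.949) -> (-7.518,-13.021) [heading=120, draw]
  RT 40: heading 120 -> 80
  -- iteration 8/9 --
  FD 8: (-7.518,-13.021) -> (-6.128,-5.142) [heading=80, draw]
  RT 40: heading 80 -> 40
  -- iteration 9/9 --
  FD 8: (-6.128,-5.142) -> (0,0) [heading=40, draw]
  RT 40: heading 40 -> 0
]
Final: pos=(0,0), heading=0, 9 segment(s) drawn

Start position: (0, 0)
Final position: (0, 0)
Distance = 0; < 1e-6 -> CLOSED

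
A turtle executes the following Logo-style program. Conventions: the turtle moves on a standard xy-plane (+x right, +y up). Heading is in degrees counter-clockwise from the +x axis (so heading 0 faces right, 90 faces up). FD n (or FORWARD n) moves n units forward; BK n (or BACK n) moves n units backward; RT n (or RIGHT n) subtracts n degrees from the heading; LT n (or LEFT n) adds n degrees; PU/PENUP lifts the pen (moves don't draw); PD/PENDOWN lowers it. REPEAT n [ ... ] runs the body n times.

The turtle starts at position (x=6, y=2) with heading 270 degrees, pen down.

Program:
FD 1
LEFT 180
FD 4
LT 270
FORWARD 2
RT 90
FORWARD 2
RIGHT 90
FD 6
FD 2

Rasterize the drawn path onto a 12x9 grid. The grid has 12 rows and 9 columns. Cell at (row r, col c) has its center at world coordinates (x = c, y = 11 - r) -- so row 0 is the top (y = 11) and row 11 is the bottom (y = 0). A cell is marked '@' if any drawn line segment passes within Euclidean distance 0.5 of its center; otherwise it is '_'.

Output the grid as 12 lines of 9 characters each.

Segment 0: (6,2) -> (6,1)
Segment 1: (6,1) -> (6,5)
Segment 2: (6,5) -> (8,5)
Segment 3: (8,5) -> (8,3)
Segment 4: (8,3) -> (2,3)
Segment 5: (2,3) -> (-0,3)

Answer: _________
_________
_________
_________
_________
_________
______@@@
______@_@
@@@@@@@@@
______@__
______@__
_________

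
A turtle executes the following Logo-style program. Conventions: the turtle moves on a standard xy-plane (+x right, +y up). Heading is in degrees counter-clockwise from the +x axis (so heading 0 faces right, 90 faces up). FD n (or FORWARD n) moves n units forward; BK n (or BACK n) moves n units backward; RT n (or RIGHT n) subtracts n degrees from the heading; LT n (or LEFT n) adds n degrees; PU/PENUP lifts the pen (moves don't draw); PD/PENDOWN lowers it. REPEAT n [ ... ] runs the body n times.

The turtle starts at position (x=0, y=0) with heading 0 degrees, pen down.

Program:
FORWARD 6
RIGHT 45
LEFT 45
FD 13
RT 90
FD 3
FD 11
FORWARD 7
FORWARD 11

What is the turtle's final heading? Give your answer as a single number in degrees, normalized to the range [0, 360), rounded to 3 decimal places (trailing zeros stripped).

Answer: 270

Derivation:
Executing turtle program step by step:
Start: pos=(0,0), heading=0, pen down
FD 6: (0,0) -> (6,0) [heading=0, draw]
RT 45: heading 0 -> 315
LT 45: heading 315 -> 0
FD 13: (6,0) -> (19,0) [heading=0, draw]
RT 90: heading 0 -> 270
FD 3: (19,0) -> (19,-3) [heading=270, draw]
FD 11: (19,-3) -> (19,-14) [heading=270, draw]
FD 7: (19,-14) -> (19,-21) [heading=270, draw]
FD 11: (19,-21) -> (19,-32) [heading=270, draw]
Final: pos=(19,-32), heading=270, 6 segment(s) drawn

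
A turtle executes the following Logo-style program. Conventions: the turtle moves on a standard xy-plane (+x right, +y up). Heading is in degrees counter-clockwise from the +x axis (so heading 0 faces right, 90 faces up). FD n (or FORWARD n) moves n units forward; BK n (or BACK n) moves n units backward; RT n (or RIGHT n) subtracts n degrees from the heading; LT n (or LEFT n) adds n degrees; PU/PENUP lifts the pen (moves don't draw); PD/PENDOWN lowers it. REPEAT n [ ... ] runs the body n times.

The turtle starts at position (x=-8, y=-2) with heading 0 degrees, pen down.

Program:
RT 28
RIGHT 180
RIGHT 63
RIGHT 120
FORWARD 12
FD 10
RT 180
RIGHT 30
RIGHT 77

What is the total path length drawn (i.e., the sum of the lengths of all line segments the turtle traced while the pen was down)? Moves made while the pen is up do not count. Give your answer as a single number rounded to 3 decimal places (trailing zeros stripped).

Answer: 22

Derivation:
Executing turtle program step by step:
Start: pos=(-8,-2), heading=0, pen down
RT 28: heading 0 -> 332
RT 180: heading 332 -> 152
RT 63: heading 152 -> 89
RT 120: heading 89 -> 329
FD 12: (-8,-2) -> (2.286,-8.18) [heading=329, draw]
FD 10: (2.286,-8.18) -> (10.858,-13.331) [heading=329, draw]
RT 180: heading 329 -> 149
RT 30: heading 149 -> 119
RT 77: heading 119 -> 42
Final: pos=(10.858,-13.331), heading=42, 2 segment(s) drawn

Segment lengths:
  seg 1: (-8,-2) -> (2.286,-8.18), length = 12
  seg 2: (2.286,-8.18) -> (10.858,-13.331), length = 10
Total = 22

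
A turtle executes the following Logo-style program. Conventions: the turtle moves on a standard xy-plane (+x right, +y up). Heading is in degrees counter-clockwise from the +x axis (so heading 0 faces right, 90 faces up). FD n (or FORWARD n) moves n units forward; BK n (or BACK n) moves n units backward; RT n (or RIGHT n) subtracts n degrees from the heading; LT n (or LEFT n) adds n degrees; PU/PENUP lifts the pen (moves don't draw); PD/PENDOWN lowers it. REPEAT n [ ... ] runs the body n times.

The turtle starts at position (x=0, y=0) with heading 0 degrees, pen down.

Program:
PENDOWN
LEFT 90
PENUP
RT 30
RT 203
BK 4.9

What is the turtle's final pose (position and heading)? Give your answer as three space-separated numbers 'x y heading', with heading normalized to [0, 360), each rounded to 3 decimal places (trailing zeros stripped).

Executing turtle program step by step:
Start: pos=(0,0), heading=0, pen down
PD: pen down
LT 90: heading 0 -> 90
PU: pen up
RT 30: heading 90 -> 60
RT 203: heading 60 -> 217
BK 4.9: (0,0) -> (3.913,2.949) [heading=217, move]
Final: pos=(3.913,2.949), heading=217, 0 segment(s) drawn

Answer: 3.913 2.949 217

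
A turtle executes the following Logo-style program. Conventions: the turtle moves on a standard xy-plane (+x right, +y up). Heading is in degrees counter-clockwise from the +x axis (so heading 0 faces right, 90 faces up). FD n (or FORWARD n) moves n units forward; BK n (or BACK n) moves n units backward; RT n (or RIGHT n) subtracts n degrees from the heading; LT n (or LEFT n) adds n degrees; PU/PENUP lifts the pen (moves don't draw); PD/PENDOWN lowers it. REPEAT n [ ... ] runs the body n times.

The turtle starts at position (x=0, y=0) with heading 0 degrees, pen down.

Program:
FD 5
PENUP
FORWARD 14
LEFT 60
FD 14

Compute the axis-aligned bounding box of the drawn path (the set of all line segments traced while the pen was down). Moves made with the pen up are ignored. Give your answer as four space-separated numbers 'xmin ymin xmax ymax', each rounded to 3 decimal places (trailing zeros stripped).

Answer: 0 0 5 0

Derivation:
Executing turtle program step by step:
Start: pos=(0,0), heading=0, pen down
FD 5: (0,0) -> (5,0) [heading=0, draw]
PU: pen up
FD 14: (5,0) -> (19,0) [heading=0, move]
LT 60: heading 0 -> 60
FD 14: (19,0) -> (26,12.124) [heading=60, move]
Final: pos=(26,12.124), heading=60, 1 segment(s) drawn

Segment endpoints: x in {0, 5}, y in {0}
xmin=0, ymin=0, xmax=5, ymax=0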